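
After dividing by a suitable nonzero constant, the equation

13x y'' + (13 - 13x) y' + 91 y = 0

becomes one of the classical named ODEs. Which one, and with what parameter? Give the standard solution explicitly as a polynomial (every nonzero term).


All three coefficients share the factor 13; dividing through by 13 gives  x y'' + (1 - x) y' + 7 y = 0.
This matches the Laguerre equation x y'' + (1 - x) y' + n y = 0 with n = 7; the polynomial solution is L_7(x).
With y = sum_k a_k x^k, matching x^k gives (k+1)k a_{k+1} + (k+1) a_{k+1} - k a_k + n a_k = 0, i.e. (k+1)^2 a_{k+1} = (k - n) a_k = (k - 7) a_k. The right side vanishes at k = 7, so the series terminates at degree 7.
Standard normalization L_n(0) = 1 gives a_0 = 1. Work upward with a_{k+1} = (k - 7) a_k / (k+1)^2:
  a_1 = (0 - 7)(1) / 1^2 = -7/1 = -7
  a_2 = (1 - 7)(-7) / 2^2 = 42/4 = 21/2
  a_3 = (2 - 7)(21/2) / 3^2 = (-105/2)/9 = -35/6
  a_4 = (3 - 7)(-35/6) / 4^2 = (70/3)/16 = 35/24
  a_5 = (4 - 7)(35/24) / 5^2 = (-35/8)/25 = -7/40
  a_6 = (5 - 7)(-7/40) / 6^2 = (7/20)/36 = 7/720
  a_7 = (6 - 7)(7/720) / 7^2 = (-7/720)/49 = -1/5040
Hence L_7(x) = -x^7/5040 + 7 x^6/720 - 7 x^5/40 + 35 x^4/24 - 35 x^3/6 + 21 x^2/2 - 7 x + 1.

L_7(x); series = -x^7/5040 + 7 x^6/720 - 7 x^5/40 + 35 x^4/24 - 35 x^3/6 + 21 x^2/2 - 7 x + 1


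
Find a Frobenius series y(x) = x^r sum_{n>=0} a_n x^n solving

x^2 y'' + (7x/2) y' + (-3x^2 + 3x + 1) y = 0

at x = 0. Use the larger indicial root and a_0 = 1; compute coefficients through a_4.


Write in Frobenius form y'' + (p(x)/x) y' + (q(x)/x^2) y = 0:
  p(x) = 7/2,  q(x) = -3x^2 + 3x + 1.
Indicial equation: r(r-1) + (7/2) r + (1) = 0 -> roots r_1 = -1/2, r_2 = -2.
Take r = r_1 = -1/2. Let y(x) = x^r sum_{n>=0} a_n x^n with a_0 = 1.
Substitute y = x^r sum a_n x^n and match x^{r+n}. The recurrence is
  D(n) a_n + 3 a_{n-1} - 3 a_{n-2} = 0,  where D(n) = (r+n)(r+n-1) + (7/2)(r+n) + (1).
  a_n = [-3 a_{n-1} + 3 a_{n-2}] / D(n).
Since the indicial polynomial factors as (r - r_1)(r - r_2), D(n) = (r_1 + n - r_1)(r_1 + n - r_2) = n(n + 3/2).
Evaluating step by step (a_0 = 1):
  n = 1: D(1) = 1(1 + 3/2) = 5/2; numerator = -3(1) = -3; a_1 = (-3)/(5/2) = -6/5
  n = 2: D(2) = 2(2 + 3/2) = 7; numerator = -3(-6/5) + 3(1) = 33/5; a_2 = (33/5)/(7) = 33/35
  n = 3: D(3) = 3(3 + 3/2) = 27/2; numerator = -3(33/35) + 3(-6/5) = -45/7; a_3 = (-45/7)/(27/2) = -10/21
  n = 4: D(4) = 4(4 + 3/2) = 22; numerator = -3(-10/21) + 3(33/35) = 149/35; a_4 = (149/35)/(22) = 149/770

r = -1/2; a_0 = 1; a_1 = -6/5; a_2 = 33/35; a_3 = -10/21; a_4 = 149/770


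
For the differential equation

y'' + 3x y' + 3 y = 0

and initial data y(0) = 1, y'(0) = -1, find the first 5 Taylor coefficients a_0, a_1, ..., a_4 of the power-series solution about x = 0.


Ansatz: y(x) = sum_{n>=0} a_n x^n, so y'(x) = sum_{n>=1} n a_n x^(n-1) and y''(x) = sum_{n>=2} n(n-1) a_n x^(n-2).
Substitute into P(x) y'' + Q(x) y' + R(x) y = 0 with P(x) = 1, Q(x) = 3x, R(x) = 3, and match powers of x.
Initial conditions: a_0 = 1, a_1 = -1.
Setting the coefficient of each power of x to zero and solving order by order (substituting the coefficients already found):
  x^0: 2 a_2 + 3 a_0 = 0  ->  2 a_2 = -3 a_0 = -3  ->  a_2 = -3/2
  x^1: 6 a_3 + 6 a_1 = 0  ->  6 a_3 = -6 a_1 = 6  ->  a_3 = 1
  x^2: 12 a_4 + 9 a_2 = 0  ->  12 a_4 = -9 a_2 = 27/2  ->  a_4 = 9/8
Truncated series: y(x) = 1 - x - (3/2) x^2 + x^3 + (9/8) x^4 + O(x^5).

a_0 = 1; a_1 = -1; a_2 = -3/2; a_3 = 1; a_4 = 9/8


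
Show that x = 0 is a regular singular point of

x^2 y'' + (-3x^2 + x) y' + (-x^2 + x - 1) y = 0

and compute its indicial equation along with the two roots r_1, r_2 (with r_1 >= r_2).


Divide by x^2 to reach normal form y'' + P_1(x) y' + P_2(x) y = 0 with P_1(x) = -3 + 1/x and P_2(x) = -1 + 1/x - 1/x^2.
x = 0 is a singular point because the y'-coefficient -3 + 1/x has a pole at x = 0 and the y-coefficient -1 + 1/x - 1/x^2 has a pole at x = 0.
It is a regular singular point because x P_1(x) = p(x) = 1 - 3x and x^2 P_2(x) = q(x) = -x^2 + x - 1 are polynomials, hence analytic at x = 0.
p(0) = 1,  q(0) = -1.
Indicial equation: r(r-1) + p(0) r + q(0) = 0, i.e. r^2 + (p(0) - 1) r + q(0) = 0, i.e. r^2 - 1 = 0.
Discriminant: (0)^2 - 4(-1) = 4, so r = (0 ± 2)/2.
Solving: r_1 = 1, r_2 = -1.

indicial: r^2 - 1 = 0; roots r_1 = 1, r_2 = -1


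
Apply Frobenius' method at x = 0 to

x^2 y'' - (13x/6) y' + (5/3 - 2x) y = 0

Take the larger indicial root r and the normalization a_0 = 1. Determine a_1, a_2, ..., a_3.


Write in Frobenius form y'' + (p(x)/x) y' + (q(x)/x^2) y = 0:
  p(x) = -13/6,  q(x) = 5/3 - 2x.
Indicial equation: r(r-1) + (-13/6) r + (5/3) = 0 -> roots r_1 = 5/2, r_2 = 2/3.
Take r = r_1 = 5/2. Let y(x) = x^r sum_{n>=0} a_n x^n with a_0 = 1.
Substitute y = x^r sum a_n x^n and match x^{r+n}. The recurrence is
  D(n) a_n - 2 a_{n-1} = 0,  where D(n) = (r+n)(r+n-1) + (-13/6)(r+n) + (5/3).
  a_n = 2 / D(n) * a_{n-1}.
Since the indicial polynomial factors as (r - r_1)(r - r_2), D(n) = (r_1 + n - r_1)(r_1 + n - r_2) = n(n + 11/6).
Evaluating step by step (a_0 = 1):
  n = 1: D(1) = 1(1 + 11/6) = 17/6; numerator = 2(1) = 2; a_1 = (2)/(17/6) = 12/17
  n = 2: D(2) = 2(2 + 11/6) = 23/3; numerator = 2(12/17) = 24/17; a_2 = (24/17)/(23/3) = 72/391
  n = 3: D(3) = 3(3 + 11/6) = 29/2; numerator = 2(72/391) = 144/391; a_3 = (144/391)/(29/2) = 288/11339

r = 5/2; a_0 = 1; a_1 = 12/17; a_2 = 72/391; a_3 = 288/11339


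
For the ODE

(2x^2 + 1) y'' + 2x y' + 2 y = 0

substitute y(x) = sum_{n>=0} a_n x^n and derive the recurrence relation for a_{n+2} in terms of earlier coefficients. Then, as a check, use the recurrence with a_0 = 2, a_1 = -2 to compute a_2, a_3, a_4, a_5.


Substitute y = sum_n a_n x^n.
(1 + 2 x^2) y'' contributes (n+2)(n+1) a_{n+2} + 2 n(n-1) a_n at x^n.
2 x y'(x) contributes 2 n a_n at x^n.
2 y(x) contributes 2 a_n at x^n.
Matching x^n: (n+2)(n+1) a_{n+2} + (2 n(n-1) + 2 n + 2) a_n = 0.
Thus a_{n+2} = (-2 n(n-1) - 2 n - 2) / ((n+1)(n+2)) * a_n.

Check with a_0 = 2, a_1 = -2 (apply the recurrence for n = 0, 1, 2, 3): a_0 = 2, a_1 = -2, a_2 = -2, a_3 = 4/3, a_4 = 5/3, a_5 = -4/3.

a_(n+2) = (-2 n(n-1) - 2 n - 2) / ((n+1)(n+2)) * a_n; check: a_0 = 2, a_1 = -2, a_2 = -2, a_3 = 4/3, a_4 = 5/3, a_5 = -4/3


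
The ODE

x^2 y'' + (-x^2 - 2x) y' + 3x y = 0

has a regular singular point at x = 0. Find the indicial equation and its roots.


Divide by x^2 to reach normal form y'' + P_1(x) y' + P_2(x) y = 0 with P_1(x) = -1 - 2/x and P_2(x) = 3/x.
x = 0 is a singular point because the y'-coefficient -1 - 2/x has a pole at x = 0 and the y-coefficient 3/x has a pole at x = 0.
It is a regular singular point because x P_1(x) = p(x) = -x - 2 and x^2 P_2(x) = q(x) = 3x are polynomials, hence analytic at x = 0.
p(0) = -2,  q(0) = 0.
Indicial equation: r(r-1) + p(0) r + q(0) = 0, i.e. r^2 + (p(0) - 1) r + q(0) = 0, i.e. r^2 - 3 r = 0.
Discriminant: (-3)^2 - 4(0) = 9, so r = (3 ± 3)/2.
Solving: r_1 = 3, r_2 = 0.

indicial: r^2 - 3 r = 0; roots r_1 = 3, r_2 = 0


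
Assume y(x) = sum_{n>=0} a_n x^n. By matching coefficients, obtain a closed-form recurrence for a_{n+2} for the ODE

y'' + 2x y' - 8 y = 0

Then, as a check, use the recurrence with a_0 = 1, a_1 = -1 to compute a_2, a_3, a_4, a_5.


Substitute y = sum_n a_n x^n.
y''(x) has coefficient (n+2)(n+1) a_{n+2} at x^n;
2 x y'(x) has coefficient 2 n a_n at x^n (shift);
-8 y(x) has coefficient -8 a_n at x^n.
Matching x^n: (n+2)(n+1) a_{n+2} + (2n - 8) a_n = 0.
Thus a_{n+2} = (-2n + 8) / ((n+1)(n+2)) * a_n.

Check with a_0 = 1, a_1 = -1 (apply the recurrence for n = 0, 1, 2, 3): a_0 = 1, a_1 = -1, a_2 = 4, a_3 = -1, a_4 = 4/3, a_5 = -1/10.

a_(n+2) = (-2n + 8) / ((n+1)(n+2)) * a_n; check: a_0 = 1, a_1 = -1, a_2 = 4, a_3 = -1, a_4 = 4/3, a_5 = -1/10


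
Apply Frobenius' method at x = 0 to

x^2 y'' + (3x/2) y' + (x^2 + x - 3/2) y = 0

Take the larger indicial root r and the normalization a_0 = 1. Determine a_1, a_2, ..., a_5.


Write in Frobenius form y'' + (p(x)/x) y' + (q(x)/x^2) y = 0:
  p(x) = 3/2,  q(x) = x^2 + x - 3/2.
Indicial equation: r(r-1) + (3/2) r + (-3/2) = 0 -> roots r_1 = 1, r_2 = -3/2.
Take r = r_1 = 1. Let y(x) = x^r sum_{n>=0} a_n x^n with a_0 = 1.
Substitute y = x^r sum a_n x^n and match x^{r+n}. The recurrence is
  D(n) a_n + 1 a_{n-1} + 1 a_{n-2} = 0,  where D(n) = (r+n)(r+n-1) + (3/2)(r+n) + (-3/2).
  a_n = [-1 a_{n-1} - 1 a_{n-2}] / D(n).
Since the indicial polynomial factors as (r - r_1)(r - r_2), D(n) = (r_1 + n - r_1)(r_1 + n - r_2) = n(n + 5/2).
Evaluating step by step (a_0 = 1):
  n = 1: D(1) = 1(1 + 5/2) = 7/2; numerator = -1(1) = -1; a_1 = (-1)/(7/2) = -2/7
  n = 2: D(2) = 2(2 + 5/2) = 9; numerator = -1(-2/7) - 1(1) = -5/7; a_2 = (-5/7)/(9) = -5/63
  n = 3: D(3) = 3(3 + 5/2) = 33/2; numerator = -1(-5/63) - 1(-2/7) = 23/63; a_3 = (23/63)/(33/2) = 46/2079
  n = 4: D(4) = 4(4 + 5/2) = 26; numerator = -1(46/2079) - 1(-5/63) = 17/297; a_4 = (17/297)/(26) = 17/7722
  n = 5: D(5) = 5(5 + 5/2) = 75/2; numerator = -1(17/7722) - 1(46/2079) = -1315/54054; a_5 = (-1315/54054)/(75/2) = -263/405405

r = 1; a_0 = 1; a_1 = -2/7; a_2 = -5/63; a_3 = 46/2079; a_4 = 17/7722; a_5 = -263/405405


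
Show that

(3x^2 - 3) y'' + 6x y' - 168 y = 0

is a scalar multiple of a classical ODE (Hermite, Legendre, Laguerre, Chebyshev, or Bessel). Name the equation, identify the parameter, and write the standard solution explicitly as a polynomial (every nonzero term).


All three coefficients share the factor -3; dividing through by -3 gives  (1 - x^2) y'' - 2x y' + 56 y = 0.
This matches the Legendre equation (1 - x^2) y'' - 2x y' + n(n+1) y = 0 (note the -2x y' term) with n(n+1) = 56, so n = 7; the polynomial solution is P_7(x).
With y = sum_k a_k x^k, matching x^k gives (k+2)(k+1) a_{k+2} = [k(k+1) - n(n+1)] a_k = (k - 7)(k + 8) a_k. The right side vanishes at k = 7, so the series with the parity of 7 terminates at degree 7.
Standard normalization (P_n(1) = 1): leading coefficient (2n)!/(2^n (n!)^2) = 87178291200/(128*25401600) = 429/16, so a_7 = 429/16. Work downward with a_k = (k+1)(k+2) a_{k+2} / ((k - 7)(k + 8)):
  a_5 = (6)(7)(429/16) / ((5 - 7)(5 + 8)) = (9009/8)/(-26) = -693/16
  a_3 = (4)(5)(-693/16) / ((3 - 7)(3 + 8)) = (-3465/4)/(-44) = 315/16
  a_1 = (2)(3)(315/16) / ((1 - 7)(1 + 8)) = (945/8)/(-54) = -35/16
Hence P_7(x) = 429 x^7/16 - 693 x^5/16 + 315 x^3/16 - 35 x/16.

P_7(x); series = 429 x^7/16 - 693 x^5/16 + 315 x^3/16 - 35 x/16


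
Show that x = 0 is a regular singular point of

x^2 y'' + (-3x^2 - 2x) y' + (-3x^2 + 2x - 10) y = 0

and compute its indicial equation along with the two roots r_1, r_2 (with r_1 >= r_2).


Divide by x^2 to reach normal form y'' + P_1(x) y' + P_2(x) y = 0 with P_1(x) = -3 - 2/x and P_2(x) = -3 + 2/x - 10/x^2.
x = 0 is a singular point because the y'-coefficient -3 - 2/x has a pole at x = 0 and the y-coefficient -3 + 2/x - 10/x^2 has a pole at x = 0.
It is a regular singular point because x P_1(x) = p(x) = -3x - 2 and x^2 P_2(x) = q(x) = -3x^2 + 2x - 10 are polynomials, hence analytic at x = 0.
p(0) = -2,  q(0) = -10.
Indicial equation: r(r-1) + p(0) r + q(0) = 0, i.e. r^2 + (p(0) - 1) r + q(0) = 0, i.e. r^2 - 3 r - 10 = 0.
Discriminant: (-3)^2 - 4(-10) = 49, so r = (3 ± 7)/2.
Solving: r_1 = 5, r_2 = -2.

indicial: r^2 - 3 r - 10 = 0; roots r_1 = 5, r_2 = -2


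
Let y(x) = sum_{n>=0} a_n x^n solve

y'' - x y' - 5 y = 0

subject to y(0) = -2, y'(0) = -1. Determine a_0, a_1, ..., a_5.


Ansatz: y(x) = sum_{n>=0} a_n x^n, so y'(x) = sum_{n>=1} n a_n x^(n-1) and y''(x) = sum_{n>=2} n(n-1) a_n x^(n-2).
Substitute into P(x) y'' + Q(x) y' + R(x) y = 0 with P(x) = 1, Q(x) = -x, R(x) = -5, and match powers of x.
Initial conditions: a_0 = -2, a_1 = -1.
Setting the coefficient of each power of x to zero and solving order by order (substituting the coefficients already found):
  x^0: 2 a_2 - 5 a_0 = 0  ->  2 a_2 = 5 a_0 = -10  ->  a_2 = -5
  x^1: 6 a_3 - 6 a_1 = 0  ->  6 a_3 = 6 a_1 = -6  ->  a_3 = -1
  x^2: 12 a_4 - 7 a_2 = 0  ->  12 a_4 = 7 a_2 = -35  ->  a_4 = -35/12
  x^3: 20 a_5 - 8 a_3 = 0  ->  20 a_5 = 8 a_3 = -8  ->  a_5 = -2/5
Truncated series: y(x) = -2 - x - 5 x^2 - x^3 - (35/12) x^4 - (2/5) x^5 + O(x^6).

a_0 = -2; a_1 = -1; a_2 = -5; a_3 = -1; a_4 = -35/12; a_5 = -2/5


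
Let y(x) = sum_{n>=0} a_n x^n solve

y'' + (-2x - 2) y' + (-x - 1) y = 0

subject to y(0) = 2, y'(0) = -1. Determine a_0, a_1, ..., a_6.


Ansatz: y(x) = sum_{n>=0} a_n x^n, so y'(x) = sum_{n>=1} n a_n x^(n-1) and y''(x) = sum_{n>=2} n(n-1) a_n x^(n-2).
Substitute into P(x) y'' + Q(x) y' + R(x) y = 0 with P(x) = 1, Q(x) = -2x - 2, R(x) = -x - 1, and match powers of x.
Initial conditions: a_0 = 2, a_1 = -1.
Setting the coefficient of each power of x to zero and solving order by order (substituting the coefficients already found):
  x^0: 2 a_2 - 2 a_1 - a_0 = 0  ->  2 a_2 = 2 a_1 + a_0 = 0  ->  a_2 = 0
  x^1: 6 a_3 - 4 a_2 - 3 a_1 - a_0 = 0  ->  6 a_3 = 4 a_2 + 3 a_1 + a_0 = -1  ->  a_3 = -1/6
  x^2: 12 a_4 - 6 a_3 - 5 a_2 - a_1 = 0  ->  12 a_4 = 6 a_3 + 5 a_2 + a_1 = -2  ->  a_4 = -1/6
  x^3: 20 a_5 - 8 a_4 - 7 a_3 - a_2 = 0  ->  20 a_5 = 8 a_4 + 7 a_3 + a_2 = -5/2  ->  a_5 = -1/8
  x^4: 30 a_6 - 10 a_5 - 9 a_4 - a_3 = 0  ->  30 a_6 = 10 a_5 + 9 a_4 + a_3 = -35/12  ->  a_6 = -7/72
Truncated series: y(x) = 2 - x - (1/6) x^3 - (1/6) x^4 - (1/8) x^5 - (7/72) x^6 + O(x^7).

a_0 = 2; a_1 = -1; a_2 = 0; a_3 = -1/6; a_4 = -1/6; a_5 = -1/8; a_6 = -7/72


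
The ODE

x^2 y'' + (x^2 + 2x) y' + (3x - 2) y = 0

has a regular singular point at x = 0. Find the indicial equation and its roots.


Divide by x^2 to reach normal form y'' + P_1(x) y' + P_2(x) y = 0 with P_1(x) = 1 + 2/x and P_2(x) = 3/x - 2/x^2.
x = 0 is a singular point because the y'-coefficient 1 + 2/x has a pole at x = 0 and the y-coefficient 3/x - 2/x^2 has a pole at x = 0.
It is a regular singular point because x P_1(x) = p(x) = x + 2 and x^2 P_2(x) = q(x) = 3x - 2 are polynomials, hence analytic at x = 0.
p(0) = 2,  q(0) = -2.
Indicial equation: r(r-1) + p(0) r + q(0) = 0, i.e. r^2 + (p(0) - 1) r + q(0) = 0, i.e. r^2 + 1 r - 2 = 0.
Discriminant: (1)^2 - 4(-2) = 9, so r = (-1 ± 3)/2.
Solving: r_1 = 1, r_2 = -2.

indicial: r^2 + 1 r - 2 = 0; roots r_1 = 1, r_2 = -2


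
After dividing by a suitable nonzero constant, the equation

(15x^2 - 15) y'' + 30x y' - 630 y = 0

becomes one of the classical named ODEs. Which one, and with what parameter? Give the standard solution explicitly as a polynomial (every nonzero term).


All three coefficients share the factor -15; dividing through by -15 gives  (1 - x^2) y'' - 2x y' + 42 y = 0.
This matches the Legendre equation (1 - x^2) y'' - 2x y' + n(n+1) y = 0 (note the -2x y' term) with n(n+1) = 42, so n = 6; the polynomial solution is P_6(x).
With y = sum_k a_k x^k, matching x^k gives (k+2)(k+1) a_{k+2} = [k(k+1) - n(n+1)] a_k = (k - 6)(k + 7) a_k. The right side vanishes at k = 6, so the series with the parity of 6 terminates at degree 6.
Standard normalization (P_n(1) = 1): leading coefficient (2n)!/(2^n (n!)^2) = 479001600/(64*518400) = 231/16, so a_6 = 231/16. Work downward with a_k = (k+1)(k+2) a_{k+2} / ((k - 6)(k + 7)):
  a_4 = (5)(6)(231/16) / ((4 - 6)(4 + 7)) = (3465/8)/(-22) = -315/16
  a_2 = (3)(4)(-315/16) / ((2 - 6)(2 + 7)) = (-945/4)/(-36) = 105/16
  a_0 = (1)(2)(105/16) / ((0 - 6)(0 + 7)) = (105/8)/(-42) = -5/16
Hence P_6(x) = 231 x^6/16 - 315 x^4/16 + 105 x^2/16 - 5/16.

P_6(x); series = 231 x^6/16 - 315 x^4/16 + 105 x^2/16 - 5/16


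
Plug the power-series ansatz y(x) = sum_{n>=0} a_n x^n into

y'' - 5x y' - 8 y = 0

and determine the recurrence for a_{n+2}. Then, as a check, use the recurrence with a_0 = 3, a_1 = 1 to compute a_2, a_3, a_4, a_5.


Substitute y = sum_n a_n x^n.
y''(x) has coefficient (n+2)(n+1) a_{n+2} at x^n;
-5 x y'(x) has coefficient -5 n a_n at x^n (shift);
-8 y(x) has coefficient -8 a_n at x^n.
Matching x^n: (n+2)(n+1) a_{n+2} + (-5n - 8) a_n = 0.
Thus a_{n+2} = (5n + 8) / ((n+1)(n+2)) * a_n.

Check with a_0 = 3, a_1 = 1 (apply the recurrence for n = 0, 1, 2, 3): a_0 = 3, a_1 = 1, a_2 = 12, a_3 = 13/6, a_4 = 18, a_5 = 299/120.

a_(n+2) = (5n + 8) / ((n+1)(n+2)) * a_n; check: a_0 = 3, a_1 = 1, a_2 = 12, a_3 = 13/6, a_4 = 18, a_5 = 299/120


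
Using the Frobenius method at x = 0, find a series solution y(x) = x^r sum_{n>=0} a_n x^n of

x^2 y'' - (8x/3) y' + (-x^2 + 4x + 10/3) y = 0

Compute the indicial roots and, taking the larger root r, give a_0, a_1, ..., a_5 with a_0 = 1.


Write in Frobenius form y'' + (p(x)/x) y' + (q(x)/x^2) y = 0:
  p(x) = -8/3,  q(x) = -x^2 + 4x + 10/3.
Indicial equation: r(r-1) + (-8/3) r + (10/3) = 0 -> roots r_1 = 2, r_2 = 5/3.
Take r = r_1 = 2. Let y(x) = x^r sum_{n>=0} a_n x^n with a_0 = 1.
Substitute y = x^r sum a_n x^n and match x^{r+n}. The recurrence is
  D(n) a_n + 4 a_{n-1} - 1 a_{n-2} = 0,  where D(n) = (r+n)(r+n-1) + (-8/3)(r+n) + (10/3).
  a_n = [-4 a_{n-1} + 1 a_{n-2}] / D(n).
Since the indicial polynomial factors as (r - r_1)(r - r_2), D(n) = (r_1 + n - r_1)(r_1 + n - r_2) = n(n + 1/3).
Evaluating step by step (a_0 = 1):
  n = 1: D(1) = 1(1 + 1/3) = 4/3; numerator = -4(1) = -4; a_1 = (-4)/(4/3) = -3
  n = 2: D(2) = 2(2 + 1/3) = 14/3; numerator = -4(-3) + 1(1) = 13; a_2 = (13)/(14/3) = 39/14
  n = 3: D(3) = 3(3 + 1/3) = 10; numerator = -4(39/14) + 1(-3) = -99/7; a_3 = (-99/7)/(10) = -99/70
  n = 4: D(4) = 4(4 + 1/3) = 52/3; numerator = -4(-99/70) + 1(39/14) = 591/70; a_4 = (591/70)/(52/3) = 1773/3640
  n = 5: D(5) = 5(5 + 1/3) = 80/3; numerator = -4(1773/3640) + 1(-99/70) = -306/91; a_5 = (-306/91)/(80/3) = -459/3640

r = 2; a_0 = 1; a_1 = -3; a_2 = 39/14; a_3 = -99/70; a_4 = 1773/3640; a_5 = -459/3640


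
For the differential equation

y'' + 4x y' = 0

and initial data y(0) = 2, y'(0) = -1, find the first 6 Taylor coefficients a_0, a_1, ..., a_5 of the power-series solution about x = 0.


Ansatz: y(x) = sum_{n>=0} a_n x^n, so y'(x) = sum_{n>=1} n a_n x^(n-1) and y''(x) = sum_{n>=2} n(n-1) a_n x^(n-2).
Substitute into P(x) y'' + Q(x) y' + R(x) y = 0 with P(x) = 1, Q(x) = 4x, R(x) = 0, and match powers of x.
Initial conditions: a_0 = 2, a_1 = -1.
Setting the coefficient of each power of x to zero and solving order by order (substituting the coefficients already found):
  x^0: 2 a_2 = 0  ->  a_2 = 0
  x^1: 6 a_3 + 4 a_1 = 0  ->  6 a_3 = -4 a_1 = 4  ->  a_3 = 2/3
  x^2: 12 a_4 + 8 a_2 = 0  ->  12 a_4 = -8 a_2 = 0  ->  a_4 = 0
  x^3: 20 a_5 + 12 a_3 = 0  ->  20 a_5 = -12 a_3 = -8  ->  a_5 = -2/5
Truncated series: y(x) = 2 - x + (2/3) x^3 - (2/5) x^5 + O(x^6).

a_0 = 2; a_1 = -1; a_2 = 0; a_3 = 2/3; a_4 = 0; a_5 = -2/5


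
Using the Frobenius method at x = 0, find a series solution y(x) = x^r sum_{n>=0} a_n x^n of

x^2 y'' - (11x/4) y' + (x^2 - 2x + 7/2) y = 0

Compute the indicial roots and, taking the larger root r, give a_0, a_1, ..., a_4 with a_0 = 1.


Write in Frobenius form y'' + (p(x)/x) y' + (q(x)/x^2) y = 0:
  p(x) = -11/4,  q(x) = x^2 - 2x + 7/2.
Indicial equation: r(r-1) + (-11/4) r + (7/2) = 0 -> roots r_1 = 2, r_2 = 7/4.
Take r = r_1 = 2. Let y(x) = x^r sum_{n>=0} a_n x^n with a_0 = 1.
Substitute y = x^r sum a_n x^n and match x^{r+n}. The recurrence is
  D(n) a_n - 2 a_{n-1} + 1 a_{n-2} = 0,  where D(n) = (r+n)(r+n-1) + (-11/4)(r+n) + (7/2).
  a_n = [2 a_{n-1} - 1 a_{n-2}] / D(n).
Since the indicial polynomial factors as (r - r_1)(r - r_2), D(n) = (r_1 + n - r_1)(r_1 + n - r_2) = n(n + 1/4).
Evaluating step by step (a_0 = 1):
  n = 1: D(1) = 1(1 + 1/4) = 5/4; numerator = 2(1) = 2; a_1 = (2)/(5/4) = 8/5
  n = 2: D(2) = 2(2 + 1/4) = 9/2; numerator = 2(8/5) - 1(1) = 11/5; a_2 = (11/5)/(9/2) = 22/45
  n = 3: D(3) = 3(3 + 1/4) = 39/4; numerator = 2(22/45) - 1(8/5) = -28/45; a_3 = (-28/45)/(39/4) = -112/1755
  n = 4: D(4) = 4(4 + 1/4) = 17; numerator = 2(-112/1755) - 1(22/45) = -1082/1755; a_4 = (-1082/1755)/(17) = -1082/29835

r = 2; a_0 = 1; a_1 = 8/5; a_2 = 22/45; a_3 = -112/1755; a_4 = -1082/29835


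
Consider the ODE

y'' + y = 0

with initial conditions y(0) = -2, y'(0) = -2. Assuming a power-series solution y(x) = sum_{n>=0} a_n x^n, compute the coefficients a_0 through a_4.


Ansatz: y(x) = sum_{n>=0} a_n x^n, so y'(x) = sum_{n>=1} n a_n x^(n-1) and y''(x) = sum_{n>=2} n(n-1) a_n x^(n-2).
Substitute into P(x) y'' + Q(x) y' + R(x) y = 0 with P(x) = 1, Q(x) = 0, R(x) = 1, and match powers of x.
Initial conditions: a_0 = -2, a_1 = -2.
Setting the coefficient of each power of x to zero and solving order by order (substituting the coefficients already found):
  x^0: 2 a_2 + a_0 = 0  ->  2 a_2 = -a_0 = 2  ->  a_2 = 1
  x^1: 6 a_3 + a_1 = 0  ->  6 a_3 = -a_1 = 2  ->  a_3 = 1/3
  x^2: 12 a_4 + a_2 = 0  ->  12 a_4 = -a_2 = -1  ->  a_4 = -1/12
Truncated series: y(x) = -2 - 2 x + x^2 + (1/3) x^3 - (1/12) x^4 + O(x^5).

a_0 = -2; a_1 = -2; a_2 = 1; a_3 = 1/3; a_4 = -1/12


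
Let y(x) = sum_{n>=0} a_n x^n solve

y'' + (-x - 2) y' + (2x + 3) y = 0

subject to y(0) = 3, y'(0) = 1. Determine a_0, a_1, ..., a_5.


Ansatz: y(x) = sum_{n>=0} a_n x^n, so y'(x) = sum_{n>=1} n a_n x^(n-1) and y''(x) = sum_{n>=2} n(n-1) a_n x^(n-2).
Substitute into P(x) y'' + Q(x) y' + R(x) y = 0 with P(x) = 1, Q(x) = -x - 2, R(x) = 2x + 3, and match powers of x.
Initial conditions: a_0 = 3, a_1 = 1.
Setting the coefficient of each power of x to zero and solving order by order (substituting the coefficients already found):
  x^0: 2 a_2 - 2 a_1 + 3 a_0 = 0  ->  2 a_2 = 2 a_1 - 3 a_0 = -7  ->  a_2 = -7/2
  x^1: 6 a_3 - 4 a_2 + 2 a_1 + 2 a_0 = 0  ->  6 a_3 = 4 a_2 - 2 a_1 - 2 a_0 = -22  ->  a_3 = -11/3
  x^2: 12 a_4 - 6 a_3 + a_2 + 2 a_1 = 0  ->  12 a_4 = 6 a_3 - a_2 - 2 a_1 = -41/2  ->  a_4 = -41/24
  x^3: 20 a_5 - 8 a_4 + 2 a_2 = 0  ->  20 a_5 = 8 a_4 - 2 a_2 = -20/3  ->  a_5 = -1/3
Truncated series: y(x) = 3 + x - (7/2) x^2 - (11/3) x^3 - (41/24) x^4 - (1/3) x^5 + O(x^6).

a_0 = 3; a_1 = 1; a_2 = -7/2; a_3 = -11/3; a_4 = -41/24; a_5 = -1/3


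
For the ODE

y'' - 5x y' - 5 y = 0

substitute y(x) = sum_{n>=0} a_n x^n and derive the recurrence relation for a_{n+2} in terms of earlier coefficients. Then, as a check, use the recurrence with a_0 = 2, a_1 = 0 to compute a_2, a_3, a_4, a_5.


Substitute y = sum_n a_n x^n.
y''(x) has coefficient (n+2)(n+1) a_{n+2} at x^n;
-5 x y'(x) has coefficient -5 n a_n at x^n (shift);
-5 y(x) has coefficient -5 a_n at x^n.
Matching x^n: (n+2)(n+1) a_{n+2} + (-5n - 5) a_n = 0.
Thus a_{n+2} = (5n + 5) / ((n+1)(n+2)) * a_n.

Check with a_0 = 2, a_1 = 0 (apply the recurrence for n = 0, 1, 2, 3): a_0 = 2, a_1 = 0, a_2 = 5, a_3 = 0, a_4 = 25/4, a_5 = 0.

a_(n+2) = (5n + 5) / ((n+1)(n+2)) * a_n; check: a_0 = 2, a_1 = 0, a_2 = 5, a_3 = 0, a_4 = 25/4, a_5 = 0


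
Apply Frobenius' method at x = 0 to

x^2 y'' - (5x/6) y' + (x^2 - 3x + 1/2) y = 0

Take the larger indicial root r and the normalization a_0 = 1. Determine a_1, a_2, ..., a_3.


Write in Frobenius form y'' + (p(x)/x) y' + (q(x)/x^2) y = 0:
  p(x) = -5/6,  q(x) = x^2 - 3x + 1/2.
Indicial equation: r(r-1) + (-5/6) r + (1/2) = 0 -> roots r_1 = 3/2, r_2 = 1/3.
Take r = r_1 = 3/2. Let y(x) = x^r sum_{n>=0} a_n x^n with a_0 = 1.
Substitute y = x^r sum a_n x^n and match x^{r+n}. The recurrence is
  D(n) a_n - 3 a_{n-1} + 1 a_{n-2} = 0,  where D(n) = (r+n)(r+n-1) + (-5/6)(r+n) + (1/2).
  a_n = [3 a_{n-1} - 1 a_{n-2}] / D(n).
Since the indicial polynomial factors as (r - r_1)(r - r_2), D(n) = (r_1 + n - r_1)(r_1 + n - r_2) = n(n + 7/6).
Evaluating step by step (a_0 = 1):
  n = 1: D(1) = 1(1 + 7/6) = 13/6; numerator = 3(1) = 3; a_1 = (3)/(13/6) = 18/13
  n = 2: D(2) = 2(2 + 7/6) = 19/3; numerator = 3(18/13) - 1(1) = 41/13; a_2 = (41/13)/(19/3) = 123/247
  n = 3: D(3) = 3(3 + 7/6) = 25/2; numerator = 3(123/247) - 1(18/13) = 27/247; a_3 = (27/247)/(25/2) = 54/6175

r = 3/2; a_0 = 1; a_1 = 18/13; a_2 = 123/247; a_3 = 54/6175


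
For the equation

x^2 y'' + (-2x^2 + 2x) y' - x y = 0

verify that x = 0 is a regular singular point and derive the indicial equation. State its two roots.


Divide by x^2 to reach normal form y'' + P_1(x) y' + P_2(x) y = 0 with P_1(x) = -2 + 2/x and P_2(x) = -1/x.
x = 0 is a singular point because the y'-coefficient -2 + 2/x has a pole at x = 0 and the y-coefficient -1/x has a pole at x = 0.
It is a regular singular point because x P_1(x) = p(x) = 2 - 2x and x^2 P_2(x) = q(x) = -x are polynomials, hence analytic at x = 0.
p(0) = 2,  q(0) = 0.
Indicial equation: r(r-1) + p(0) r + q(0) = 0, i.e. r^2 + (p(0) - 1) r + q(0) = 0, i.e. r^2 + 1 r = 0.
Discriminant: (1)^2 - 4(0) = 1, so r = (-1 ± 1)/2.
Solving: r_1 = 0, r_2 = -1.

indicial: r^2 + 1 r = 0; roots r_1 = 0, r_2 = -1


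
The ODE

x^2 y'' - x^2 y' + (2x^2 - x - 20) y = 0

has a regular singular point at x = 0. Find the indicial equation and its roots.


Divide by x^2 to reach normal form y'' + P_1(x) y' + P_2(x) y = 0 with P_1(x) = -1 and P_2(x) = 2 - 1/x - 20/x^2.
x = 0 is a singular point because the y-coefficient 2 - 1/x - 20/x^2 has a pole at x = 0.
It is a regular singular point because x P_1(x) = p(x) = -x and x^2 P_2(x) = q(x) = 2x^2 - x - 20 are polynomials, hence analytic at x = 0.
p(0) = 0,  q(0) = -20.
Indicial equation: r(r-1) + p(0) r + q(0) = 0, i.e. r^2 + (p(0) - 1) r + q(0) = 0, i.e. r^2 - 1 r - 20 = 0.
Discriminant: (-1)^2 - 4(-20) = 81, so r = (1 ± 9)/2.
Solving: r_1 = 5, r_2 = -4.

indicial: r^2 - 1 r - 20 = 0; roots r_1 = 5, r_2 = -4


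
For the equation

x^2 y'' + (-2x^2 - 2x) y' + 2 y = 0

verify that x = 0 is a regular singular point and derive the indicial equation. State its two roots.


Divide by x^2 to reach normal form y'' + P_1(x) y' + P_2(x) y = 0 with P_1(x) = -2 - 2/x and P_2(x) = 2/x^2.
x = 0 is a singular point because the y'-coefficient -2 - 2/x has a pole at x = 0 and the y-coefficient 2/x^2 has a pole at x = 0.
It is a regular singular point because x P_1(x) = p(x) = -2x - 2 and x^2 P_2(x) = q(x) = 2 are polynomials, hence analytic at x = 0.
p(0) = -2,  q(0) = 2.
Indicial equation: r(r-1) + p(0) r + q(0) = 0, i.e. r^2 + (p(0) - 1) r + q(0) = 0, i.e. r^2 - 3 r + 2 = 0.
Discriminant: (-3)^2 - 4(2) = 1, so r = (3 ± 1)/2.
Solving: r_1 = 2, r_2 = 1.

indicial: r^2 - 3 r + 2 = 0; roots r_1 = 2, r_2 = 1


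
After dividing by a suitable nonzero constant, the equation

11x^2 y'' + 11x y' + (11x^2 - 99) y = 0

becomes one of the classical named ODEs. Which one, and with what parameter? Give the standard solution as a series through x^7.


All three coefficients share the factor 11; dividing through by 11 gives  x^2 y'' + x y' + (x^2 - 9) y = 0.
This matches the Bessel equation x^2 y'' + x y' + (x^2 - nu^2) y = 0 with nu^2 = 9, so nu = 3; the solution bounded at x = 0 is J_3(x).
Frobenius at x = 0: indicial roots ±nu; for r = nu the recurrence k(k + 2nu) c_k = -c_{k-2} gives the standard series J_nu(x) = sum_{k>=0} (-1)^k / (k! (k+nu)!) (x/2)^(2k+nu). Evaluate the first 3 terms:
  k = 0: (-1)^0 / (0! * 3! * 2^3) x^3 = 1/(1*6*8) x^3 = (1/48) x^3
  k = 1: (-1)^1 / (1! * 4! * 2^5) x^5 = -1/(1*24*32) x^5 = (-1/768) x^5
  k = 2: (-1)^2 / (2! * 5! * 2^7) x^7 = 1/(2*120*128) x^7 = (1/30720) x^7
Hence J_3(x) = x^7/30720 - x^5/768 + x^3/48 + ....

J_3(x); series = x^7/30720 - x^5/768 + x^3/48


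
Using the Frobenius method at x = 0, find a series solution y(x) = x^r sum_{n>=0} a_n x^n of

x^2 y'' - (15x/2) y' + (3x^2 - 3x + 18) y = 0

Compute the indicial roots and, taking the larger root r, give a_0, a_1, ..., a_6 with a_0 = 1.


Write in Frobenius form y'' + (p(x)/x) y' + (q(x)/x^2) y = 0:
  p(x) = -15/2,  q(x) = 3x^2 - 3x + 18.
Indicial equation: r(r-1) + (-15/2) r + (18) = 0 -> roots r_1 = 9/2, r_2 = 4.
Take r = r_1 = 9/2. Let y(x) = x^r sum_{n>=0} a_n x^n with a_0 = 1.
Substitute y = x^r sum a_n x^n and match x^{r+n}. The recurrence is
  D(n) a_n - 3 a_{n-1} + 3 a_{n-2} = 0,  where D(n) = (r+n)(r+n-1) + (-15/2)(r+n) + (18).
  a_n = [3 a_{n-1} - 3 a_{n-2}] / D(n).
Since the indicial polynomial factors as (r - r_1)(r - r_2), D(n) = (r_1 + n - r_1)(r_1 + n - r_2) = n(n + 1/2).
Evaluating step by step (a_0 = 1):
  n = 1: D(1) = 1(1 + 1/2) = 3/2; numerator = 3(1) = 3; a_1 = (3)/(3/2) = 2
  n = 2: D(2) = 2(2 + 1/2) = 5; numerator = 3(2) - 3(1) = 3; a_2 = (3)/(5) = 3/5
  n = 3: D(3) = 3(3 + 1/2) = 21/2; numerator = 3(3/5) - 3(2) = -21/5; a_3 = (-21/5)/(21/2) = -2/5
  n = 4: D(4) = 4(4 + 1/2) = 18; numerator = 3(-2/5) - 3(3/5) = -3; a_4 = (-3)/(18) = -1/6
  n = 5: D(5) = 5(5 + 1/2) = 55/2; numerator = 3(-1/6) - 3(-2/5) = 7/10; a_5 = (7/10)/(55/2) = 7/275
  n = 6: D(6) = 6(6 + 1/2) = 39; numerator = 3(7/275) - 3(-1/6) = 317/550; a_6 = (317/550)/(39) = 317/21450

r = 9/2; a_0 = 1; a_1 = 2; a_2 = 3/5; a_3 = -2/5; a_4 = -1/6; a_5 = 7/275; a_6 = 317/21450


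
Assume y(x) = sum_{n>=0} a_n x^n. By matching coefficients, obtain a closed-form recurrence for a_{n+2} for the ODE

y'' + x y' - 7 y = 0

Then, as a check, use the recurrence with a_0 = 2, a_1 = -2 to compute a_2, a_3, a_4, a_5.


Substitute y = sum_n a_n x^n.
y''(x) has coefficient (n+2)(n+1) a_{n+2} at x^n;
x y'(x) has coefficient n a_n at x^n (shift);
-7 y(x) has coefficient -7 a_n at x^n.
Matching x^n: (n+2)(n+1) a_{n+2} + (n - 7) a_n = 0.
Thus a_{n+2} = (-n + 7) / ((n+1)(n+2)) * a_n.

Check with a_0 = 2, a_1 = -2 (apply the recurrence for n = 0, 1, 2, 3): a_0 = 2, a_1 = -2, a_2 = 7, a_3 = -2, a_4 = 35/12, a_5 = -2/5.

a_(n+2) = (-n + 7) / ((n+1)(n+2)) * a_n; check: a_0 = 2, a_1 = -2, a_2 = 7, a_3 = -2, a_4 = 35/12, a_5 = -2/5


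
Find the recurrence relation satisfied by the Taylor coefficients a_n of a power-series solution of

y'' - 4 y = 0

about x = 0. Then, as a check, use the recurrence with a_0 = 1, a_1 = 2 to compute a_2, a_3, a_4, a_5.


Substitute y = sum_n a_n x^n into y'' + (const) y = 0.
y''(x) = sum_{n>=0} (n+2)(n+1) a_{n+2} x^n.
The ODE becomes sum_n [(n+2)(n+1) a_{n+2} - 4 a_n] x^n = 0.
Setting each coefficient to zero gives the recurrence:
  (n+2)(n+1) a_{n+2} - 4 a_n = 0,
  a_{n+2} = 4 / ((n+1)(n+2)) a_n.

Check with a_0 = 1, a_1 = 2 (apply the recurrence for n = 0, 1, 2, 3): a_0 = 1, a_1 = 2, a_2 = 2, a_3 = 4/3, a_4 = 2/3, a_5 = 4/15.

a_{n+2} = 4/((n+1)(n+2)) * a_n; check: a_0 = 1, a_1 = 2, a_2 = 2, a_3 = 4/3, a_4 = 2/3, a_5 = 4/15


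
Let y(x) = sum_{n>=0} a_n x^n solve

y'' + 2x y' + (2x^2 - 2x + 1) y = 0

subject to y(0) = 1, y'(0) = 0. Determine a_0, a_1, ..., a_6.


Ansatz: y(x) = sum_{n>=0} a_n x^n, so y'(x) = sum_{n>=1} n a_n x^(n-1) and y''(x) = sum_{n>=2} n(n-1) a_n x^(n-2).
Substitute into P(x) y'' + Q(x) y' + R(x) y = 0 with P(x) = 1, Q(x) = 2x, R(x) = 2x^2 - 2x + 1, and match powers of x.
Initial conditions: a_0 = 1, a_1 = 0.
Setting the coefficient of each power of x to zero and solving order by order (substituting the coefficients already found):
  x^0: 2 a_2 + a_0 = 0  ->  2 a_2 = -a_0 = -1  ->  a_2 = -1/2
  x^1: 6 a_3 + 3 a_1 - 2 a_0 = 0  ->  6 a_3 = -3 a_1 + 2 a_0 = 2  ->  a_3 = 1/3
  x^2: 12 a_4 + 5 a_2 - 2 a_1 + 2 a_0 = 0  ->  12 a_4 = -5 a_2 + 2 a_1 - 2 a_0 = 1/2  ->  a_4 = 1/24
  x^3: 20 a_5 + 7 a_3 - 2 a_2 + 2 a_1 = 0  ->  20 a_5 = -7 a_3 + 2 a_2 - 2 a_1 = -10/3  ->  a_5 = -1/6
  x^4: 30 a_6 + 9 a_4 - 2 a_3 + 2 a_2 = 0  ->  30 a_6 = -9 a_4 + 2 a_3 - 2 a_2 = 31/24  ->  a_6 = 31/720
Truncated series: y(x) = 1 - (1/2) x^2 + (1/3) x^3 + (1/24) x^4 - (1/6) x^5 + (31/720) x^6 + O(x^7).

a_0 = 1; a_1 = 0; a_2 = -1/2; a_3 = 1/3; a_4 = 1/24; a_5 = -1/6; a_6 = 31/720


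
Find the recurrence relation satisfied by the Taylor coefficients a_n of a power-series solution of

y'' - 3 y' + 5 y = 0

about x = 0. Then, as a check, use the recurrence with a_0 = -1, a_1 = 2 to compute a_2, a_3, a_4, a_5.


Substitute y = sum_n a_n x^n.
y''(x) has coefficient (n+2)(n+1) a_{n+2} at x^n;
-3 y'(x) has coefficient -3 (n+1) a_{n+1} at x^n;
5 y(x) has coefficient 5 a_n at x^n.
Matching x^n: (n+2)(n+1) a_{n+2} - 3 (n+1) a_{n+1} + 5 a_n = 0.
Thus a_{n+2} = [3 (n+1) a_{n+1} - 5 a_n] / ((n+1)(n+2)).

Check with a_0 = -1, a_1 = 2 (apply the recurrence for n = 0, 1, 2, 3): a_0 = -1, a_1 = 2, a_2 = 11/2, a_3 = 23/6, a_4 = 7/12, a_5 = -73/120.

a_(n+2) = [3 (n+1) a_(n+1) - 5 a_n] / ((n+1)(n+2)); check: a_0 = -1, a_1 = 2, a_2 = 11/2, a_3 = 23/6, a_4 = 7/12, a_5 = -73/120


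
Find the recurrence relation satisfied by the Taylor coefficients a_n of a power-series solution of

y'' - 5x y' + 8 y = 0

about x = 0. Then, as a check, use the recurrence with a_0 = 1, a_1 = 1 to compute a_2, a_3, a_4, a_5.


Substitute y = sum_n a_n x^n.
y''(x) has coefficient (n+2)(n+1) a_{n+2} at x^n;
-5 x y'(x) has coefficient -5 n a_n at x^n (shift);
8 y(x) has coefficient 8 a_n at x^n.
Matching x^n: (n+2)(n+1) a_{n+2} + (-5n + 8) a_n = 0.
Thus a_{n+2} = (5n - 8) / ((n+1)(n+2)) * a_n.

Check with a_0 = 1, a_1 = 1 (apply the recurrence for n = 0, 1, 2, 3): a_0 = 1, a_1 = 1, a_2 = -4, a_3 = -1/2, a_4 = -2/3, a_5 = -7/40.

a_(n+2) = (5n - 8) / ((n+1)(n+2)) * a_n; check: a_0 = 1, a_1 = 1, a_2 = -4, a_3 = -1/2, a_4 = -2/3, a_5 = -7/40


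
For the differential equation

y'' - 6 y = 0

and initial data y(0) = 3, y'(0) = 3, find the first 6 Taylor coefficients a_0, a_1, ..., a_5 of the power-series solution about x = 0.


Ansatz: y(x) = sum_{n>=0} a_n x^n, so y'(x) = sum_{n>=1} n a_n x^(n-1) and y''(x) = sum_{n>=2} n(n-1) a_n x^(n-2).
Substitute into P(x) y'' + Q(x) y' + R(x) y = 0 with P(x) = 1, Q(x) = 0, R(x) = -6, and match powers of x.
Initial conditions: a_0 = 3, a_1 = 3.
Setting the coefficient of each power of x to zero and solving order by order (substituting the coefficients already found):
  x^0: 2 a_2 - 6 a_0 = 0  ->  2 a_2 = 6 a_0 = 18  ->  a_2 = 9
  x^1: 6 a_3 - 6 a_1 = 0  ->  6 a_3 = 6 a_1 = 18  ->  a_3 = 3
  x^2: 12 a_4 - 6 a_2 = 0  ->  12 a_4 = 6 a_2 = 54  ->  a_4 = 9/2
  x^3: 20 a_5 - 6 a_3 = 0  ->  20 a_5 = 6 a_3 = 18  ->  a_5 = 9/10
Truncated series: y(x) = 3 + 3 x + 9 x^2 + 3 x^3 + (9/2) x^4 + (9/10) x^5 + O(x^6).

a_0 = 3; a_1 = 3; a_2 = 9; a_3 = 3; a_4 = 9/2; a_5 = 9/10


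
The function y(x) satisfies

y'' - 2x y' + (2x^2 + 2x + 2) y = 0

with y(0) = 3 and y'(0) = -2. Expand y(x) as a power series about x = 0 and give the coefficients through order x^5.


Ansatz: y(x) = sum_{n>=0} a_n x^n, so y'(x) = sum_{n>=1} n a_n x^(n-1) and y''(x) = sum_{n>=2} n(n-1) a_n x^(n-2).
Substitute into P(x) y'' + Q(x) y' + R(x) y = 0 with P(x) = 1, Q(x) = -2x, R(x) = 2x^2 + 2x + 2, and match powers of x.
Initial conditions: a_0 = 3, a_1 = -2.
Setting the coefficient of each power of x to zero and solving order by order (substituting the coefficients already found):
  x^0: 2 a_2 + 2 a_0 = 0  ->  2 a_2 = -2 a_0 = -6  ->  a_2 = -3
  x^1: 6 a_3 + 2 a_0 = 0  ->  6 a_3 = -2 a_0 = -6  ->  a_3 = -1
  x^2: 12 a_4 - 2 a_2 + 2 a_1 + 2 a_0 = 0  ->  12 a_4 = 2 a_2 - 2 a_1 - 2 a_0 = -8  ->  a_4 = -2/3
  x^3: 20 a_5 - 4 a_3 + 2 a_2 + 2 a_1 = 0  ->  20 a_5 = 4 a_3 - 2 a_2 - 2 a_1 = 6  ->  a_5 = 3/10
Truncated series: y(x) = 3 - 2 x - 3 x^2 - x^3 - (2/3) x^4 + (3/10) x^5 + O(x^6).

a_0 = 3; a_1 = -2; a_2 = -3; a_3 = -1; a_4 = -2/3; a_5 = 3/10


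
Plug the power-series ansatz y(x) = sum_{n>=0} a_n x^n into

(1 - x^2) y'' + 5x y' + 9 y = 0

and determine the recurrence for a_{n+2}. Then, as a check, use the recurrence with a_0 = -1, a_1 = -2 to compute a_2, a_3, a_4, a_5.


Substitute y = sum_n a_n x^n.
(1 - 1 x^2) y'' contributes (n+2)(n+1) a_{n+2} - n(n-1) a_n at x^n.
5 x y'(x) contributes 5 n a_n at x^n.
9 y(x) contributes 9 a_n at x^n.
Matching x^n: (n+2)(n+1) a_{n+2} + (-n(n-1) + 5 n + 9) a_n = 0.
Thus a_{n+2} = (n(n-1) - 5 n - 9) / ((n+1)(n+2)) * a_n.

Check with a_0 = -1, a_1 = -2 (apply the recurrence for n = 0, 1, 2, 3): a_0 = -1, a_1 = -2, a_2 = 9/2, a_3 = 14/3, a_4 = -51/8, a_5 = -21/5.

a_(n+2) = (n(n-1) - 5 n - 9) / ((n+1)(n+2)) * a_n; check: a_0 = -1, a_1 = -2, a_2 = 9/2, a_3 = 14/3, a_4 = -51/8, a_5 = -21/5


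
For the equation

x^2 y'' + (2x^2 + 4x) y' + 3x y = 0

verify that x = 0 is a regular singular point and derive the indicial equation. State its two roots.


Divide by x^2 to reach normal form y'' + P_1(x) y' + P_2(x) y = 0 with P_1(x) = 2 + 4/x and P_2(x) = 3/x.
x = 0 is a singular point because the y'-coefficient 2 + 4/x has a pole at x = 0 and the y-coefficient 3/x has a pole at x = 0.
It is a regular singular point because x P_1(x) = p(x) = 2x + 4 and x^2 P_2(x) = q(x) = 3x are polynomials, hence analytic at x = 0.
p(0) = 4,  q(0) = 0.
Indicial equation: r(r-1) + p(0) r + q(0) = 0, i.e. r^2 + (p(0) - 1) r + q(0) = 0, i.e. r^2 + 3 r = 0.
Discriminant: (3)^2 - 4(0) = 9, so r = (-3 ± 3)/2.
Solving: r_1 = 0, r_2 = -3.

indicial: r^2 + 3 r = 0; roots r_1 = 0, r_2 = -3


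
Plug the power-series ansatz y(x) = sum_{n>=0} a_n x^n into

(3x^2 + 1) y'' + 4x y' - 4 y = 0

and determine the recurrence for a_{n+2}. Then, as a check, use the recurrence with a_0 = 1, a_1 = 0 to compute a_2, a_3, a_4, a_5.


Substitute y = sum_n a_n x^n.
(1 + 3 x^2) y'' contributes (n+2)(n+1) a_{n+2} + 3 n(n-1) a_n at x^n.
4 x y'(x) contributes 4 n a_n at x^n.
-4 y(x) contributes -4 a_n at x^n.
Matching x^n: (n+2)(n+1) a_{n+2} + (3 n(n-1) + 4 n - 4) a_n = 0.
Thus a_{n+2} = (-3 n(n-1) - 4 n + 4) / ((n+1)(n+2)) * a_n.

Check with a_0 = 1, a_1 = 0 (apply the recurrence for n = 0, 1, 2, 3): a_0 = 1, a_1 = 0, a_2 = 2, a_3 = 0, a_4 = -5/3, a_5 = 0.

a_(n+2) = (-3 n(n-1) - 4 n + 4) / ((n+1)(n+2)) * a_n; check: a_0 = 1, a_1 = 0, a_2 = 2, a_3 = 0, a_4 = -5/3, a_5 = 0


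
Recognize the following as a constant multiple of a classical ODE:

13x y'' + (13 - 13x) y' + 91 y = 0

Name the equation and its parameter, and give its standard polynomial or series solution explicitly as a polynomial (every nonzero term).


All three coefficients share the factor 13; dividing through by 13 gives  x y'' + (1 - x) y' + 7 y = 0.
This matches the Laguerre equation x y'' + (1 - x) y' + n y = 0 with n = 7; the polynomial solution is L_7(x).
With y = sum_k a_k x^k, matching x^k gives (k+1)k a_{k+1} + (k+1) a_{k+1} - k a_k + n a_k = 0, i.e. (k+1)^2 a_{k+1} = (k - n) a_k = (k - 7) a_k. The right side vanishes at k = 7, so the series terminates at degree 7.
Standard normalization L_n(0) = 1 gives a_0 = 1. Work upward with a_{k+1} = (k - 7) a_k / (k+1)^2:
  a_1 = (0 - 7)(1) / 1^2 = -7/1 = -7
  a_2 = (1 - 7)(-7) / 2^2 = 42/4 = 21/2
  a_3 = (2 - 7)(21/2) / 3^2 = (-105/2)/9 = -35/6
  a_4 = (3 - 7)(-35/6) / 4^2 = (70/3)/16 = 35/24
  a_5 = (4 - 7)(35/24) / 5^2 = (-35/8)/25 = -7/40
  a_6 = (5 - 7)(-7/40) / 6^2 = (7/20)/36 = 7/720
  a_7 = (6 - 7)(7/720) / 7^2 = (-7/720)/49 = -1/5040
Hence L_7(x) = -x^7/5040 + 7 x^6/720 - 7 x^5/40 + 35 x^4/24 - 35 x^3/6 + 21 x^2/2 - 7 x + 1.

L_7(x); series = -x^7/5040 + 7 x^6/720 - 7 x^5/40 + 35 x^4/24 - 35 x^3/6 + 21 x^2/2 - 7 x + 1


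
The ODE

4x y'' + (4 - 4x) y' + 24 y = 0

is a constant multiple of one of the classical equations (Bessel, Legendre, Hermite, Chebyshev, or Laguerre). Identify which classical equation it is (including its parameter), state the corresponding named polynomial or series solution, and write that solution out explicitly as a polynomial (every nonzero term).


All three coefficients share the factor 4; dividing through by 4 gives  x y'' + (1 - x) y' + 6 y = 0.
This matches the Laguerre equation x y'' + (1 - x) y' + n y = 0 with n = 6; the polynomial solution is L_6(x).
With y = sum_k a_k x^k, matching x^k gives (k+1)k a_{k+1} + (k+1) a_{k+1} - k a_k + n a_k = 0, i.e. (k+1)^2 a_{k+1} = (k - n) a_k = (k - 6) a_k. The right side vanishes at k = 6, so the series terminates at degree 6.
Standard normalization L_n(0) = 1 gives a_0 = 1. Work upward with a_{k+1} = (k - 6) a_k / (k+1)^2:
  a_1 = (0 - 6)(1) / 1^2 = -6/1 = -6
  a_2 = (1 - 6)(-6) / 2^2 = 30/4 = 15/2
  a_3 = (2 - 6)(15/2) / 3^2 = -30/9 = -10/3
  a_4 = (3 - 6)(-10/3) / 4^2 = 10/16 = 5/8
  a_5 = (4 - 6)(5/8) / 5^2 = (-5/4)/25 = -1/20
  a_6 = (5 - 6)(-1/20) / 6^2 = (1/20)/36 = 1/720
Hence L_6(x) = x^6/720 - x^5/20 + 5 x^4/8 - 10 x^3/3 + 15 x^2/2 - 6 x + 1.

L_6(x); series = x^6/720 - x^5/20 + 5 x^4/8 - 10 x^3/3 + 15 x^2/2 - 6 x + 1


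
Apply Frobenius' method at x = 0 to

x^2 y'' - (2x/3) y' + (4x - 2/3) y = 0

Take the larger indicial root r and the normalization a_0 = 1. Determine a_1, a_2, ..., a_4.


Write in Frobenius form y'' + (p(x)/x) y' + (q(x)/x^2) y = 0:
  p(x) = -2/3,  q(x) = 4x - 2/3.
Indicial equation: r(r-1) + (-2/3) r + (-2/3) = 0 -> roots r_1 = 2, r_2 = -1/3.
Take r = r_1 = 2. Let y(x) = x^r sum_{n>=0} a_n x^n with a_0 = 1.
Substitute y = x^r sum a_n x^n and match x^{r+n}. The recurrence is
  D(n) a_n + 4 a_{n-1} = 0,  where D(n) = (r+n)(r+n-1) + (-2/3)(r+n) + (-2/3).
  a_n = -4 / D(n) * a_{n-1}.
Since the indicial polynomial factors as (r - r_1)(r - r_2), D(n) = (r_1 + n - r_1)(r_1 + n - r_2) = n(n + 7/3).
Evaluating step by step (a_0 = 1):
  n = 1: D(1) = 1(1 + 7/3) = 10/3; numerator = -4(1) = -4; a_1 = (-4)/(10/3) = -6/5
  n = 2: D(2) = 2(2 + 7/3) = 26/3; numerator = -4(-6/5) = 24/5; a_2 = (24/5)/(26/3) = 36/65
  n = 3: D(3) = 3(3 + 7/3) = 16; numerator = -4(36/65) = -144/65; a_3 = (-144/65)/(16) = -9/65
  n = 4: D(4) = 4(4 + 7/3) = 76/3; numerator = -4(-9/65) = 36/65; a_4 = (36/65)/(76/3) = 27/1235

r = 2; a_0 = 1; a_1 = -6/5; a_2 = 36/65; a_3 = -9/65; a_4 = 27/1235
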